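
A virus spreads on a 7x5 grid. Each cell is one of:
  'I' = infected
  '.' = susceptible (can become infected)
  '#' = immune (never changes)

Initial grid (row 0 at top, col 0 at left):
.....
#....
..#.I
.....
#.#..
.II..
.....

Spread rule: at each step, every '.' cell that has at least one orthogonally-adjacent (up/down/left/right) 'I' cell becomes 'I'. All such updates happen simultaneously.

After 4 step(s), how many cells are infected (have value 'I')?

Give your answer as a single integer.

Step 0 (initial): 3 infected
Step 1: +8 new -> 11 infected
Step 2: +9 new -> 20 infected
Step 3: +6 new -> 26 infected
Step 4: +3 new -> 29 infected

Answer: 29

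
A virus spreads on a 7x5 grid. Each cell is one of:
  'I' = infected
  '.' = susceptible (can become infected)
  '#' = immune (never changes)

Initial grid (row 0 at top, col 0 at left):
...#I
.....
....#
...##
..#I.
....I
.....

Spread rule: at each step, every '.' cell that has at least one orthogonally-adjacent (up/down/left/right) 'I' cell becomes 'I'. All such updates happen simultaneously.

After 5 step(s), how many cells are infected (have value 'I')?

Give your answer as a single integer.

Answer: 27

Derivation:
Step 0 (initial): 3 infected
Step 1: +4 new -> 7 infected
Step 2: +3 new -> 10 infected
Step 3: +4 new -> 14 infected
Step 4: +6 new -> 20 infected
Step 5: +7 new -> 27 infected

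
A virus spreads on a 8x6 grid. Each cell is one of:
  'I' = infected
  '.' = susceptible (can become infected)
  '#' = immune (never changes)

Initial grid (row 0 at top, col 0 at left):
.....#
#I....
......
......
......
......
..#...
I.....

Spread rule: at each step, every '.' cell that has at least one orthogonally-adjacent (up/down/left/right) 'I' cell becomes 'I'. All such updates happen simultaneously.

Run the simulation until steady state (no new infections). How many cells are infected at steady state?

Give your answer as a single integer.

Answer: 45

Derivation:
Step 0 (initial): 2 infected
Step 1: +5 new -> 7 infected
Step 2: +9 new -> 16 infected
Step 3: +9 new -> 25 infected
Step 4: +8 new -> 33 infected
Step 5: +6 new -> 39 infected
Step 6: +4 new -> 43 infected
Step 7: +2 new -> 45 infected
Step 8: +0 new -> 45 infected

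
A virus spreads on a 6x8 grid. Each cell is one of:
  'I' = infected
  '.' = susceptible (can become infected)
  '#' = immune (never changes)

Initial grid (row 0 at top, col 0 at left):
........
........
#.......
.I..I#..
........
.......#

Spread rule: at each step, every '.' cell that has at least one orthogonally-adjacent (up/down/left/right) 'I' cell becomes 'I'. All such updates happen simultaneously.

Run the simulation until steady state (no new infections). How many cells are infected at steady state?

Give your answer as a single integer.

Step 0 (initial): 2 infected
Step 1: +7 new -> 9 infected
Step 2: +11 new -> 20 infected
Step 3: +12 new -> 32 infected
Step 4: +9 new -> 41 infected
Step 5: +3 new -> 44 infected
Step 6: +1 new -> 45 infected
Step 7: +0 new -> 45 infected

Answer: 45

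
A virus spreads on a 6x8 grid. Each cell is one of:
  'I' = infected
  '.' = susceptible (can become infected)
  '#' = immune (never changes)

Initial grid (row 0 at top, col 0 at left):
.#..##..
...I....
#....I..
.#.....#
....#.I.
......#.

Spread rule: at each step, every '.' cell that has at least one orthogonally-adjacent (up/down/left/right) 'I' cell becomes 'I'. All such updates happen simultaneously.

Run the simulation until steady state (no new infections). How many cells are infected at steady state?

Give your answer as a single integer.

Answer: 40

Derivation:
Step 0 (initial): 3 infected
Step 1: +11 new -> 14 infected
Step 2: +9 new -> 23 infected
Step 3: +7 new -> 30 infected
Step 4: +4 new -> 34 infected
Step 5: +2 new -> 36 infected
Step 6: +2 new -> 38 infected
Step 7: +2 new -> 40 infected
Step 8: +0 new -> 40 infected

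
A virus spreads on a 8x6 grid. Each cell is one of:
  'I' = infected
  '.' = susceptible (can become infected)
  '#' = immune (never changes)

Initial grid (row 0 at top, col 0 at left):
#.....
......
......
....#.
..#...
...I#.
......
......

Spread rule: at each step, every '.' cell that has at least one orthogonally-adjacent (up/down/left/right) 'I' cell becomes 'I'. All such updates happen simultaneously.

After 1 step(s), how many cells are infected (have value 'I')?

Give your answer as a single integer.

Answer: 4

Derivation:
Step 0 (initial): 1 infected
Step 1: +3 new -> 4 infected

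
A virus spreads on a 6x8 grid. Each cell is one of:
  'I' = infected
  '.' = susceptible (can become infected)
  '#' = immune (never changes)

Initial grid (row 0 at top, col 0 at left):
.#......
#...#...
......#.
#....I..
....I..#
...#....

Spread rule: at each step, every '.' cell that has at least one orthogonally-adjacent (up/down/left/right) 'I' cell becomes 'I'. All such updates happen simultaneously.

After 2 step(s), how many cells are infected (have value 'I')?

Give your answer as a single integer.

Answer: 15

Derivation:
Step 0 (initial): 2 infected
Step 1: +6 new -> 8 infected
Step 2: +7 new -> 15 infected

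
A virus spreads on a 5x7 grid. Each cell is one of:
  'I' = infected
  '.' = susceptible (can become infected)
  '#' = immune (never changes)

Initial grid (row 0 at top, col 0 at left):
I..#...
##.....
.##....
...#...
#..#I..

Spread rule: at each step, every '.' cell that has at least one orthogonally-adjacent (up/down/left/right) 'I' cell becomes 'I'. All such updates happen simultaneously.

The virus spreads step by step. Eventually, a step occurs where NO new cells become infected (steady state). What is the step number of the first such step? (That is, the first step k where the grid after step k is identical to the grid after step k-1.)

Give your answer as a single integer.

Step 0 (initial): 2 infected
Step 1: +3 new -> 5 infected
Step 2: +4 new -> 9 infected
Step 3: +5 new -> 14 infected
Step 4: +4 new -> 18 infected
Step 5: +2 new -> 20 infected
Step 6: +1 new -> 21 infected
Step 7: +0 new -> 21 infected

Answer: 7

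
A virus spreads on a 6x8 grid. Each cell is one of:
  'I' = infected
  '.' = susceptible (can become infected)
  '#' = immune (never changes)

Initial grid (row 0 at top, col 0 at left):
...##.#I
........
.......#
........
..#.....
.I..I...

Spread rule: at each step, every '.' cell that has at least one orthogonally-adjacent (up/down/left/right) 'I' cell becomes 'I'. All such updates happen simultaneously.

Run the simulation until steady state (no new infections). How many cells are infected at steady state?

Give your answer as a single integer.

Step 0 (initial): 3 infected
Step 1: +7 new -> 10 infected
Step 2: +7 new -> 17 infected
Step 3: +10 new -> 27 infected
Step 4: +9 new -> 36 infected
Step 5: +5 new -> 41 infected
Step 6: +2 new -> 43 infected
Step 7: +0 new -> 43 infected

Answer: 43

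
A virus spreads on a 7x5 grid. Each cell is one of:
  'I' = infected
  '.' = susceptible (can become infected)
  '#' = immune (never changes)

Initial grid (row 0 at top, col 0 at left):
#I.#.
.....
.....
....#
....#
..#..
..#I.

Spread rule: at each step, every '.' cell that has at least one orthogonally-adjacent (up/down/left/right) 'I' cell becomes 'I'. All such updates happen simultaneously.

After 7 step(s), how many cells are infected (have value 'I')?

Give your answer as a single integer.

Step 0 (initial): 2 infected
Step 1: +4 new -> 6 infected
Step 2: +5 new -> 11 infected
Step 3: +6 new -> 17 infected
Step 4: +5 new -> 22 infected
Step 5: +4 new -> 26 infected
Step 6: +2 new -> 28 infected
Step 7: +1 new -> 29 infected

Answer: 29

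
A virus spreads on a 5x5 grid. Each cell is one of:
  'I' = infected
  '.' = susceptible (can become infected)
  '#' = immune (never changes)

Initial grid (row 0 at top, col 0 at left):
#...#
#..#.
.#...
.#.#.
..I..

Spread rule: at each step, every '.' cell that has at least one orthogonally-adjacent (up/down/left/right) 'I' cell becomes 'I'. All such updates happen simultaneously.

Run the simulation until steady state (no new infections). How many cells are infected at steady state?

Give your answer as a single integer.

Answer: 18

Derivation:
Step 0 (initial): 1 infected
Step 1: +3 new -> 4 infected
Step 2: +3 new -> 7 infected
Step 3: +4 new -> 11 infected
Step 4: +4 new -> 15 infected
Step 5: +3 new -> 18 infected
Step 6: +0 new -> 18 infected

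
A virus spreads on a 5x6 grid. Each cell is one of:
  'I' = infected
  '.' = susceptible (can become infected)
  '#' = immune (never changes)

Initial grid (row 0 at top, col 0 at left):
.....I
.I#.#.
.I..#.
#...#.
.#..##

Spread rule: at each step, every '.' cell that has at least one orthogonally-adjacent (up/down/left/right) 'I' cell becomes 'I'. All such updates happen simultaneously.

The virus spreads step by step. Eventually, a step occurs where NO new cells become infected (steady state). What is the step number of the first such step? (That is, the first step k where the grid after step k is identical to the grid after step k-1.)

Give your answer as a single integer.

Answer: 5

Derivation:
Step 0 (initial): 3 infected
Step 1: +7 new -> 10 infected
Step 2: +6 new -> 16 infected
Step 3: +4 new -> 20 infected
Step 4: +1 new -> 21 infected
Step 5: +0 new -> 21 infected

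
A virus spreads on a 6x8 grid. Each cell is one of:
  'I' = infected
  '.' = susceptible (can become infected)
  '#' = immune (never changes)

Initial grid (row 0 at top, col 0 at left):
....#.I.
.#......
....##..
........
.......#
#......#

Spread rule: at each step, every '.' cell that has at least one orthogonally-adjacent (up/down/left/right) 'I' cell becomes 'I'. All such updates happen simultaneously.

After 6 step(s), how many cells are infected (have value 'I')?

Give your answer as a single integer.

Step 0 (initial): 1 infected
Step 1: +3 new -> 4 infected
Step 2: +3 new -> 7 infected
Step 3: +3 new -> 10 infected
Step 4: +4 new -> 14 infected
Step 5: +6 new -> 20 infected
Step 6: +5 new -> 25 infected

Answer: 25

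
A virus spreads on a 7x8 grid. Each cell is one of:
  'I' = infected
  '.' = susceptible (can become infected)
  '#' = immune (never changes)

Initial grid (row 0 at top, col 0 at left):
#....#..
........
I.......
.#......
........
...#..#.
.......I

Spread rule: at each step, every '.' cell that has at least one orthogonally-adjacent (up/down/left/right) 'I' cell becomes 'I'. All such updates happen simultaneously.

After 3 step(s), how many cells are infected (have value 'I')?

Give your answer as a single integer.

Step 0 (initial): 2 infected
Step 1: +5 new -> 7 infected
Step 2: +5 new -> 12 infected
Step 3: +10 new -> 22 infected

Answer: 22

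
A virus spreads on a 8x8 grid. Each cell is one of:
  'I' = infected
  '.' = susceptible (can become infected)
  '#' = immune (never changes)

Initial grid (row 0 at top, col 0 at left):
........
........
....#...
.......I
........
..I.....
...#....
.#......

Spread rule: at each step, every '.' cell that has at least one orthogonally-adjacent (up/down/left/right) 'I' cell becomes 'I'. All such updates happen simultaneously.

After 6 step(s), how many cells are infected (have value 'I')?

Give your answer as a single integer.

Step 0 (initial): 2 infected
Step 1: +7 new -> 9 infected
Step 2: +12 new -> 21 infected
Step 3: +16 new -> 37 infected
Step 4: +11 new -> 48 infected
Step 5: +8 new -> 56 infected
Step 6: +4 new -> 60 infected

Answer: 60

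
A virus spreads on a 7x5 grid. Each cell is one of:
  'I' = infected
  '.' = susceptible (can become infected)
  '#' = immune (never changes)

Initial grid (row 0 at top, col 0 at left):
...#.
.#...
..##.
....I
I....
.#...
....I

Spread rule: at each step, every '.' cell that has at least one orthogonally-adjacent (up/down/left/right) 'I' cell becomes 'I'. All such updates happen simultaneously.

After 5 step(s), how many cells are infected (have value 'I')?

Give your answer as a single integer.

Step 0 (initial): 3 infected
Step 1: +8 new -> 11 infected
Step 2: +9 new -> 20 infected
Step 3: +6 new -> 26 infected
Step 4: +2 new -> 28 infected
Step 5: +2 new -> 30 infected

Answer: 30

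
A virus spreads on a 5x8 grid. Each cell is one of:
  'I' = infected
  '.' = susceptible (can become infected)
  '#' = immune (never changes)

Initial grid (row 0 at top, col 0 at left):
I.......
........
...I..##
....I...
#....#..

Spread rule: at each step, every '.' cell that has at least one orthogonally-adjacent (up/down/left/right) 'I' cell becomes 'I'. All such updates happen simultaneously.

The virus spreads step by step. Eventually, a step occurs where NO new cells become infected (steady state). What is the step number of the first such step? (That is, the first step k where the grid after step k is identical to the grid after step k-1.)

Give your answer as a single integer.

Answer: 7

Derivation:
Step 0 (initial): 3 infected
Step 1: +8 new -> 11 infected
Step 2: +11 new -> 22 infected
Step 3: +7 new -> 29 infected
Step 4: +4 new -> 33 infected
Step 5: +2 new -> 35 infected
Step 6: +1 new -> 36 infected
Step 7: +0 new -> 36 infected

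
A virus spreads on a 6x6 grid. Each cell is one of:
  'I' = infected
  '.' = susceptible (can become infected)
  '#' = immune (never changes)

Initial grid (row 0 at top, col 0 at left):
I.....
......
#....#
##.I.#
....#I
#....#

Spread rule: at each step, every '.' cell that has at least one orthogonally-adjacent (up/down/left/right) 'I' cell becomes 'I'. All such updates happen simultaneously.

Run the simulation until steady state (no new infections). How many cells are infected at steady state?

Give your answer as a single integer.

Step 0 (initial): 3 infected
Step 1: +6 new -> 9 infected
Step 2: +7 new -> 16 infected
Step 3: +7 new -> 23 infected
Step 4: +4 new -> 27 infected
Step 5: +1 new -> 28 infected
Step 6: +0 new -> 28 infected

Answer: 28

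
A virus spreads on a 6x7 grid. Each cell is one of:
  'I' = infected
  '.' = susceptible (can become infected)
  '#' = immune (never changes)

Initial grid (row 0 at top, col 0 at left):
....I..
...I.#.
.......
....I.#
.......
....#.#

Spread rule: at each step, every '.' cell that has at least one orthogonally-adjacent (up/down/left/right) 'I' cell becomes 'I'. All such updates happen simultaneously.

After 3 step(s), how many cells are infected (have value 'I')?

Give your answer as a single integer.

Answer: 30

Derivation:
Step 0 (initial): 3 infected
Step 1: +9 new -> 12 infected
Step 2: +8 new -> 20 infected
Step 3: +10 new -> 30 infected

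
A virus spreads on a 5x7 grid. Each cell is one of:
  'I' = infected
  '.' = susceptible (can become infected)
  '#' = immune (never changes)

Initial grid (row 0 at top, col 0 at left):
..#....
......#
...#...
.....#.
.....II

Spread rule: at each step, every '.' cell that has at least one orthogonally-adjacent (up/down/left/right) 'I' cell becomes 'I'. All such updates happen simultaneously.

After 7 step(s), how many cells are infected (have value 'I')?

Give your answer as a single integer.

Answer: 28

Derivation:
Step 0 (initial): 2 infected
Step 1: +2 new -> 4 infected
Step 2: +3 new -> 7 infected
Step 3: +4 new -> 11 infected
Step 4: +4 new -> 15 infected
Step 5: +6 new -> 21 infected
Step 6: +5 new -> 26 infected
Step 7: +2 new -> 28 infected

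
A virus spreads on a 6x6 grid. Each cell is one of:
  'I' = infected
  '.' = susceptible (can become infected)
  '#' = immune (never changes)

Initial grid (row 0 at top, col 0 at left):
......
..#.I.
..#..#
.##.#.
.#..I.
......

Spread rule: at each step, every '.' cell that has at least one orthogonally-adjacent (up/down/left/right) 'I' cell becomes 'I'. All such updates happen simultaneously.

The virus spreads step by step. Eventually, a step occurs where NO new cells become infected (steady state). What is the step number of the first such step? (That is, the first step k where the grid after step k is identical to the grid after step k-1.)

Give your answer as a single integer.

Answer: 8

Derivation:
Step 0 (initial): 2 infected
Step 1: +7 new -> 9 infected
Step 2: +8 new -> 17 infected
Step 3: +2 new -> 19 infected
Step 4: +2 new -> 21 infected
Step 5: +3 new -> 24 infected
Step 6: +3 new -> 27 infected
Step 7: +2 new -> 29 infected
Step 8: +0 new -> 29 infected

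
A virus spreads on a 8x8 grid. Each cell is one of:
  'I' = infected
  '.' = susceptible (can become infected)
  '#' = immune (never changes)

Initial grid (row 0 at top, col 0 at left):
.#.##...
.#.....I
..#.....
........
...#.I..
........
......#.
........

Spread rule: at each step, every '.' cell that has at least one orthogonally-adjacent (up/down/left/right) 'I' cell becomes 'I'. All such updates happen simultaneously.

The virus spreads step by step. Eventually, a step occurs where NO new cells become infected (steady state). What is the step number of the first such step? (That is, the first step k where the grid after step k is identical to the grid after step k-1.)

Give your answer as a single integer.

Step 0 (initial): 2 infected
Step 1: +7 new -> 9 infected
Step 2: +11 new -> 20 infected
Step 3: +8 new -> 28 infected
Step 4: +8 new -> 36 infected
Step 5: +7 new -> 43 infected
Step 6: +7 new -> 50 infected
Step 7: +4 new -> 54 infected
Step 8: +2 new -> 56 infected
Step 9: +1 new -> 57 infected
Step 10: +0 new -> 57 infected

Answer: 10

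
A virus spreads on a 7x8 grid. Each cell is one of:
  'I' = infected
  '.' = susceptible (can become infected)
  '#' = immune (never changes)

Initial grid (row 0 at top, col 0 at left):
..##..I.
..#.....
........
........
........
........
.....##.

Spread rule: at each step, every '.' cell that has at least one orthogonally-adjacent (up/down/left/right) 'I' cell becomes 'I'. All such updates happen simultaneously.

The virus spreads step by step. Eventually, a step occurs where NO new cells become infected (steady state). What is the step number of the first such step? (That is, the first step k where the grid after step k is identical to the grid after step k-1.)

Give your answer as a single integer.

Answer: 13

Derivation:
Step 0 (initial): 1 infected
Step 1: +3 new -> 4 infected
Step 2: +4 new -> 8 infected
Step 3: +4 new -> 12 infected
Step 4: +5 new -> 17 infected
Step 5: +5 new -> 22 infected
Step 6: +5 new -> 27 infected
Step 7: +5 new -> 32 infected
Step 8: +6 new -> 38 infected
Step 9: +6 new -> 44 infected
Step 10: +4 new -> 48 infected
Step 11: +2 new -> 50 infected
Step 12: +1 new -> 51 infected
Step 13: +0 new -> 51 infected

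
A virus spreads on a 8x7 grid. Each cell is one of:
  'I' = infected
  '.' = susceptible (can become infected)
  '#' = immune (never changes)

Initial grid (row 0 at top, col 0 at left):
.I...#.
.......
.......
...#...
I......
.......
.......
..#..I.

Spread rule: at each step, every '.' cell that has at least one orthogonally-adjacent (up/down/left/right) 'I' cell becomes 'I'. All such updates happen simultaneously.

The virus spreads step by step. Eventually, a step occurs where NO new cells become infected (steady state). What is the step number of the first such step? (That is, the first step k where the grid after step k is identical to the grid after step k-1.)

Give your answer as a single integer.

Step 0 (initial): 3 infected
Step 1: +9 new -> 12 infected
Step 2: +13 new -> 25 infected
Step 3: +12 new -> 37 infected
Step 4: +8 new -> 45 infected
Step 5: +5 new -> 50 infected
Step 6: +2 new -> 52 infected
Step 7: +1 new -> 53 infected
Step 8: +0 new -> 53 infected

Answer: 8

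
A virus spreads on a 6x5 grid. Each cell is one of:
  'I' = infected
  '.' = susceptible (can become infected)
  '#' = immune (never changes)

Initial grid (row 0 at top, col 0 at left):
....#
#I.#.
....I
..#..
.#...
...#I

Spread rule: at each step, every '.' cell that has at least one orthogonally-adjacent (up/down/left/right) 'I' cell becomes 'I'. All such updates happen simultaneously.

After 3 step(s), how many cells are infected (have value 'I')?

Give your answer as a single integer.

Step 0 (initial): 3 infected
Step 1: +7 new -> 10 infected
Step 2: +7 new -> 17 infected
Step 3: +3 new -> 20 infected

Answer: 20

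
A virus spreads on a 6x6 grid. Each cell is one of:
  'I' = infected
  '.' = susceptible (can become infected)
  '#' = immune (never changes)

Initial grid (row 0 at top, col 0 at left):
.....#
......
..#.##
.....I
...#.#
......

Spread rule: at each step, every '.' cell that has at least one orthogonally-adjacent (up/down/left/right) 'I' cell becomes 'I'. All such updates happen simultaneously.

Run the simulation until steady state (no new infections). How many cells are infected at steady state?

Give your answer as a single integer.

Answer: 30

Derivation:
Step 0 (initial): 1 infected
Step 1: +1 new -> 2 infected
Step 2: +2 new -> 4 infected
Step 3: +3 new -> 7 infected
Step 4: +5 new -> 12 infected
Step 5: +7 new -> 19 infected
Step 6: +7 new -> 26 infected
Step 7: +3 new -> 29 infected
Step 8: +1 new -> 30 infected
Step 9: +0 new -> 30 infected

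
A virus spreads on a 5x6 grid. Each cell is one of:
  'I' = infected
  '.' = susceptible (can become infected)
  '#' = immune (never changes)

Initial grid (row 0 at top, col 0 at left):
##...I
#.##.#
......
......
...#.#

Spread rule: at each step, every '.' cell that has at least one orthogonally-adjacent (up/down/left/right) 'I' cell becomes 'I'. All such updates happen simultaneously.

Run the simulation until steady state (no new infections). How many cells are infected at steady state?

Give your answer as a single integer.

Answer: 22

Derivation:
Step 0 (initial): 1 infected
Step 1: +1 new -> 2 infected
Step 2: +2 new -> 4 infected
Step 3: +2 new -> 6 infected
Step 4: +3 new -> 9 infected
Step 5: +4 new -> 13 infected
Step 6: +2 new -> 15 infected
Step 7: +4 new -> 19 infected
Step 8: +2 new -> 21 infected
Step 9: +1 new -> 22 infected
Step 10: +0 new -> 22 infected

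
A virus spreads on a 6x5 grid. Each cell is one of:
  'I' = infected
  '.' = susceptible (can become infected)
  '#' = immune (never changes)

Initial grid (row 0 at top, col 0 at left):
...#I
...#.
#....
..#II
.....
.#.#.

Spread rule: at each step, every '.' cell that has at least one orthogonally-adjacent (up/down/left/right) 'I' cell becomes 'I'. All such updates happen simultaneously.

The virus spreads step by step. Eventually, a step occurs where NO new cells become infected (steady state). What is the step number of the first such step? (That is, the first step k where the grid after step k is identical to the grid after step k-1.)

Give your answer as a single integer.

Step 0 (initial): 3 infected
Step 1: +5 new -> 8 infected
Step 2: +3 new -> 11 infected
Step 3: +4 new -> 15 infected
Step 4: +4 new -> 19 infected
Step 5: +4 new -> 23 infected
Step 6: +1 new -> 24 infected
Step 7: +0 new -> 24 infected

Answer: 7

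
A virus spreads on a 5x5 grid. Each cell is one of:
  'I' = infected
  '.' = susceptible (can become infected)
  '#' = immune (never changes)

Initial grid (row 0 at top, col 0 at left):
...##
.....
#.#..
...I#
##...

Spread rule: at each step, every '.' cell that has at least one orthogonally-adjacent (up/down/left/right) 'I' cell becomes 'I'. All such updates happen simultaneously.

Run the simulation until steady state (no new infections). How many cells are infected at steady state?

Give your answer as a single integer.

Step 0 (initial): 1 infected
Step 1: +3 new -> 4 infected
Step 2: +5 new -> 9 infected
Step 3: +4 new -> 13 infected
Step 4: +2 new -> 15 infected
Step 5: +2 new -> 17 infected
Step 6: +1 new -> 18 infected
Step 7: +0 new -> 18 infected

Answer: 18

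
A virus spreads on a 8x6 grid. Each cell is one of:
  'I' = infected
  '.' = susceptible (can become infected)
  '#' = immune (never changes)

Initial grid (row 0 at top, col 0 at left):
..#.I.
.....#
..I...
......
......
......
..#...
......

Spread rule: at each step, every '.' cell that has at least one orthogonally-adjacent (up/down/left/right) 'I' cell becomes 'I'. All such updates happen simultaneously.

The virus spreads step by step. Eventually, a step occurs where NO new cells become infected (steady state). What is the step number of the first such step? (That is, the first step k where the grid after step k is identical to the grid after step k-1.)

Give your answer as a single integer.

Answer: 9

Derivation:
Step 0 (initial): 2 infected
Step 1: +7 new -> 9 infected
Step 2: +7 new -> 16 infected
Step 3: +8 new -> 24 infected
Step 4: +6 new -> 30 infected
Step 5: +5 new -> 35 infected
Step 6: +5 new -> 40 infected
Step 7: +4 new -> 44 infected
Step 8: +1 new -> 45 infected
Step 9: +0 new -> 45 infected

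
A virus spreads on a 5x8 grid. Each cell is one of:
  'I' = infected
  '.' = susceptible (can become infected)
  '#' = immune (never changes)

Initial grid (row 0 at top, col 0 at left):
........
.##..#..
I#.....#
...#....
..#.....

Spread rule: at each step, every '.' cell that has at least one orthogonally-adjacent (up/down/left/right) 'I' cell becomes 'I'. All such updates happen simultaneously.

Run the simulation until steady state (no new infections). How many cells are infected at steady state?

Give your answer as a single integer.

Answer: 33

Derivation:
Step 0 (initial): 1 infected
Step 1: +2 new -> 3 infected
Step 2: +3 new -> 6 infected
Step 3: +3 new -> 9 infected
Step 4: +2 new -> 11 infected
Step 5: +2 new -> 13 infected
Step 6: +3 new -> 16 infected
Step 7: +4 new -> 20 infected
Step 8: +4 new -> 24 infected
Step 9: +5 new -> 29 infected
Step 10: +3 new -> 32 infected
Step 11: +1 new -> 33 infected
Step 12: +0 new -> 33 infected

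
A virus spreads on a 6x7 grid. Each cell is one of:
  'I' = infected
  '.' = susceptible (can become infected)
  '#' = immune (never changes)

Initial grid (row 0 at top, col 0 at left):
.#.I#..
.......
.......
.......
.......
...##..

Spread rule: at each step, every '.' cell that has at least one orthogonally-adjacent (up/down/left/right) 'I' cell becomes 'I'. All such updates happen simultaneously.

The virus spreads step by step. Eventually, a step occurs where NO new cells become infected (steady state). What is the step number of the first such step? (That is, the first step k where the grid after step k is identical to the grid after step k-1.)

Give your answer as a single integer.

Answer: 9

Derivation:
Step 0 (initial): 1 infected
Step 1: +2 new -> 3 infected
Step 2: +3 new -> 6 infected
Step 3: +5 new -> 11 infected
Step 4: +8 new -> 19 infected
Step 5: +8 new -> 27 infected
Step 6: +5 new -> 32 infected
Step 7: +4 new -> 36 infected
Step 8: +2 new -> 38 infected
Step 9: +0 new -> 38 infected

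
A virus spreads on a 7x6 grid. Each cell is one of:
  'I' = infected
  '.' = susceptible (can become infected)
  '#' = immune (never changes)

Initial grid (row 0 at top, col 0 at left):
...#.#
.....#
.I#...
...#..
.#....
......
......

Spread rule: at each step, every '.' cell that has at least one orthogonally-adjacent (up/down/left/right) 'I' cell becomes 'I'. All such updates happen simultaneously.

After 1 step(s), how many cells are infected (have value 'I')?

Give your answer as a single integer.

Step 0 (initial): 1 infected
Step 1: +3 new -> 4 infected

Answer: 4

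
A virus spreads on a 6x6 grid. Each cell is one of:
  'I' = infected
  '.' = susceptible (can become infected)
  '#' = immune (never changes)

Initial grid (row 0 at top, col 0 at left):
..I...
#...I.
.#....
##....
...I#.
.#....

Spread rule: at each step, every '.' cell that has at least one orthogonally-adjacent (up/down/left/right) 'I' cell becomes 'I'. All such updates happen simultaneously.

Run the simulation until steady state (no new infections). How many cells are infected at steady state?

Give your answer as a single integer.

Step 0 (initial): 3 infected
Step 1: +10 new -> 13 infected
Step 2: +11 new -> 24 infected
Step 3: +3 new -> 27 infected
Step 4: +2 new -> 29 infected
Step 5: +0 new -> 29 infected

Answer: 29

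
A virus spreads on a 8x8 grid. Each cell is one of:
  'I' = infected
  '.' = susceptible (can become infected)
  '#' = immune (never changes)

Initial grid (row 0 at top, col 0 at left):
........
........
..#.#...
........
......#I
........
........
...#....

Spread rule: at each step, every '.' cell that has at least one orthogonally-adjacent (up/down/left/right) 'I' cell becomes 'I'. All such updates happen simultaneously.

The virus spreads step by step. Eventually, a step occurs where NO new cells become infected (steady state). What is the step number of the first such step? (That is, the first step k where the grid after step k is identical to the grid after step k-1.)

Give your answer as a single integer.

Step 0 (initial): 1 infected
Step 1: +2 new -> 3 infected
Step 2: +4 new -> 7 infected
Step 3: +6 new -> 13 infected
Step 4: +8 new -> 21 infected
Step 5: +7 new -> 28 infected
Step 6: +8 new -> 36 infected
Step 7: +6 new -> 42 infected
Step 8: +8 new -> 50 infected
Step 9: +6 new -> 56 infected
Step 10: +3 new -> 59 infected
Step 11: +1 new -> 60 infected
Step 12: +0 new -> 60 infected

Answer: 12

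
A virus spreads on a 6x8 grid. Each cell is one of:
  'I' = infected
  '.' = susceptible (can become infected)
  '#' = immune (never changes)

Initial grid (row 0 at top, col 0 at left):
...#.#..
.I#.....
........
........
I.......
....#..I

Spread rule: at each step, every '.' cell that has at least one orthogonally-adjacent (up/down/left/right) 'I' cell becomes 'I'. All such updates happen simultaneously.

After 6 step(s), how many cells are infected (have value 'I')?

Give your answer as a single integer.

Step 0 (initial): 3 infected
Step 1: +8 new -> 11 infected
Step 2: +10 new -> 21 infected
Step 3: +7 new -> 28 infected
Step 4: +8 new -> 36 infected
Step 5: +5 new -> 41 infected
Step 6: +3 new -> 44 infected

Answer: 44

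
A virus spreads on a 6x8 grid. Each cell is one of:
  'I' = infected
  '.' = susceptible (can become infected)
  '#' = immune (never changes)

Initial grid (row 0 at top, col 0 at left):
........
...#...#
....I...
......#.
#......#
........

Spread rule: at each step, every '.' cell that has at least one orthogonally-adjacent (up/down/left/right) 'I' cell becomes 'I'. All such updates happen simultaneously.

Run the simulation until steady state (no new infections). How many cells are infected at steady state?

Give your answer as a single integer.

Step 0 (initial): 1 infected
Step 1: +4 new -> 5 infected
Step 2: +7 new -> 12 infected
Step 3: +10 new -> 22 infected
Step 4: +10 new -> 32 infected
Step 5: +7 new -> 39 infected
Step 6: +3 new -> 42 infected
Step 7: +1 new -> 43 infected
Step 8: +0 new -> 43 infected

Answer: 43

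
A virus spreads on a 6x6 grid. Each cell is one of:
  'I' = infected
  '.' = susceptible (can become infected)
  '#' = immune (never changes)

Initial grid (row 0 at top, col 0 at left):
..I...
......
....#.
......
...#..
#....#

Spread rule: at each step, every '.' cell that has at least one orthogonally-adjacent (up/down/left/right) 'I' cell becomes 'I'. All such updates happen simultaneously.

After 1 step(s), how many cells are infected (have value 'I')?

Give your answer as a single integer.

Answer: 4

Derivation:
Step 0 (initial): 1 infected
Step 1: +3 new -> 4 infected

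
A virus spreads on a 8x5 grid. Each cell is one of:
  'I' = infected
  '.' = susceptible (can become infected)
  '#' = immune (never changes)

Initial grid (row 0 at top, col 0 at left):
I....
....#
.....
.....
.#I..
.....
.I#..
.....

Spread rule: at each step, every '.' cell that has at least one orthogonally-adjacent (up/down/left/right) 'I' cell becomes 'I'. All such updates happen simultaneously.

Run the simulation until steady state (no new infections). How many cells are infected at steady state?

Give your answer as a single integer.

Step 0 (initial): 3 infected
Step 1: +8 new -> 11 infected
Step 2: +11 new -> 22 infected
Step 3: +10 new -> 32 infected
Step 4: +5 new -> 37 infected
Step 5: +0 new -> 37 infected

Answer: 37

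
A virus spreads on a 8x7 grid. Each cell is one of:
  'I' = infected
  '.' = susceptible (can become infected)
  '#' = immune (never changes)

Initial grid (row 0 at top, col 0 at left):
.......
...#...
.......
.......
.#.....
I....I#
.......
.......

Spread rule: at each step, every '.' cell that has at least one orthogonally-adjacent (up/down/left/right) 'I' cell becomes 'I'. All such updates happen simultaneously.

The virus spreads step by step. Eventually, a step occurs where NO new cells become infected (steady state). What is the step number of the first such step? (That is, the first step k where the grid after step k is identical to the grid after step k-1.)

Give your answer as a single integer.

Answer: 8

Derivation:
Step 0 (initial): 2 infected
Step 1: +6 new -> 8 infected
Step 2: +11 new -> 19 infected
Step 3: +12 new -> 31 infected
Step 4: +9 new -> 40 infected
Step 5: +7 new -> 47 infected
Step 6: +4 new -> 51 infected
Step 7: +2 new -> 53 infected
Step 8: +0 new -> 53 infected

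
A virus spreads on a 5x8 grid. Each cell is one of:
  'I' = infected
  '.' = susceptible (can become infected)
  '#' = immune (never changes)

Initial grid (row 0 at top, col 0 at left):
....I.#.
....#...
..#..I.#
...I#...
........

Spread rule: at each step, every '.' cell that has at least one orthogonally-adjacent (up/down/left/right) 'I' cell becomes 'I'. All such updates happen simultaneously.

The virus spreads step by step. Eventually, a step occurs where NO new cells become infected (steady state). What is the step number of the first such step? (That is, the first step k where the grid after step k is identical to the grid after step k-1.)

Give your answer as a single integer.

Answer: 6

Derivation:
Step 0 (initial): 3 infected
Step 1: +9 new -> 12 infected
Step 2: +8 new -> 20 infected
Step 3: +8 new -> 28 infected
Step 4: +6 new -> 34 infected
Step 5: +1 new -> 35 infected
Step 6: +0 new -> 35 infected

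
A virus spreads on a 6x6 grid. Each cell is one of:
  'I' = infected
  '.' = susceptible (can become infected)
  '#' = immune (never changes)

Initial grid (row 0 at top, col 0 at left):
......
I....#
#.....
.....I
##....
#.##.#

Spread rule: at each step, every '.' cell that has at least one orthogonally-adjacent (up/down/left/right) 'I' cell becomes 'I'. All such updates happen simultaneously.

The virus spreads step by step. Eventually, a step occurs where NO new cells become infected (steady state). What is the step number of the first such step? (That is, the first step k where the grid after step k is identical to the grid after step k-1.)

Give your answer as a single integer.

Step 0 (initial): 2 infected
Step 1: +5 new -> 7 infected
Step 2: +6 new -> 13 infected
Step 3: +9 new -> 22 infected
Step 4: +4 new -> 26 infected
Step 5: +1 new -> 27 infected
Step 6: +0 new -> 27 infected

Answer: 6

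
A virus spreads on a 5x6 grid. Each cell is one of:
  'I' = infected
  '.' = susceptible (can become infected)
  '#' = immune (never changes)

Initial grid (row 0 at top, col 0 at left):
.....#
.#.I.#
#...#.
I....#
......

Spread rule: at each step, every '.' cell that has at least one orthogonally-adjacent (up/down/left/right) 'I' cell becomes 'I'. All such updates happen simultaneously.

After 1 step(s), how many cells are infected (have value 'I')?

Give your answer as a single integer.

Answer: 8

Derivation:
Step 0 (initial): 2 infected
Step 1: +6 new -> 8 infected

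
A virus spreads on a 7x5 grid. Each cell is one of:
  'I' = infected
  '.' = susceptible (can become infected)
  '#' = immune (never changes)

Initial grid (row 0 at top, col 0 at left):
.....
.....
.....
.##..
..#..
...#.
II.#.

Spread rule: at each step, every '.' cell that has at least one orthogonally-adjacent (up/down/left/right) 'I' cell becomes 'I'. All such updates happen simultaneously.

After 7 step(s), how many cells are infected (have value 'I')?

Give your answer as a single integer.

Answer: 18

Derivation:
Step 0 (initial): 2 infected
Step 1: +3 new -> 5 infected
Step 2: +3 new -> 8 infected
Step 3: +1 new -> 9 infected
Step 4: +1 new -> 10 infected
Step 5: +2 new -> 12 infected
Step 6: +3 new -> 15 infected
Step 7: +3 new -> 18 infected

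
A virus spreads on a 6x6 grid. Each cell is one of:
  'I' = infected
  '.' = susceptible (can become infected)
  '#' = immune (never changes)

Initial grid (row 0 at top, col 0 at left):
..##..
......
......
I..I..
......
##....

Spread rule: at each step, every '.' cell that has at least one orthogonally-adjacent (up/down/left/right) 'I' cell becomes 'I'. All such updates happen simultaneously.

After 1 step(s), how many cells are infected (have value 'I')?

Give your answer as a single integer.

Step 0 (initial): 2 infected
Step 1: +7 new -> 9 infected

Answer: 9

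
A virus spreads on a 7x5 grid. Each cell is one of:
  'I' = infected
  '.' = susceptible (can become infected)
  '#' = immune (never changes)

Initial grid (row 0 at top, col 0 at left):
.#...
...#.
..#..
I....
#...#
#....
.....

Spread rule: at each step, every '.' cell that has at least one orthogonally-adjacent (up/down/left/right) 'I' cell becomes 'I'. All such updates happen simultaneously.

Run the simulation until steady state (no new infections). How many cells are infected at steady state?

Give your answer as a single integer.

Step 0 (initial): 1 infected
Step 1: +2 new -> 3 infected
Step 2: +4 new -> 7 infected
Step 3: +5 new -> 12 infected
Step 4: +6 new -> 18 infected
Step 5: +5 new -> 23 infected
Step 6: +4 new -> 27 infected
Step 7: +2 new -> 29 infected
Step 8: +0 new -> 29 infected

Answer: 29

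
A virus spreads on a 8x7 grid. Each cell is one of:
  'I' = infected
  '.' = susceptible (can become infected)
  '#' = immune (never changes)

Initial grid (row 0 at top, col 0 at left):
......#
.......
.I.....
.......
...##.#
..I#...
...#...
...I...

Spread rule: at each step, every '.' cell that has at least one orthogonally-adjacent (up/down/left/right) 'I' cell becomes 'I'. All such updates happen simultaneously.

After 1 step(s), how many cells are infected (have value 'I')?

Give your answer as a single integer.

Step 0 (initial): 3 infected
Step 1: +9 new -> 12 infected

Answer: 12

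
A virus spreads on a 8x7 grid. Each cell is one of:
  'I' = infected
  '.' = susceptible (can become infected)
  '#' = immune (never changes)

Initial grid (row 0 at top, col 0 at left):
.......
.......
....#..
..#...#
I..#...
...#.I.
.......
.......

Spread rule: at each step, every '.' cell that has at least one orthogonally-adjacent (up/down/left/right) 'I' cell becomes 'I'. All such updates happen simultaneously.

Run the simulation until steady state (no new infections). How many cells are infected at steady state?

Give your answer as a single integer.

Answer: 51

Derivation:
Step 0 (initial): 2 infected
Step 1: +7 new -> 9 infected
Step 2: +11 new -> 20 infected
Step 3: +10 new -> 30 infected
Step 4: +9 new -> 39 infected
Step 5: +7 new -> 46 infected
Step 6: +4 new -> 50 infected
Step 7: +1 new -> 51 infected
Step 8: +0 new -> 51 infected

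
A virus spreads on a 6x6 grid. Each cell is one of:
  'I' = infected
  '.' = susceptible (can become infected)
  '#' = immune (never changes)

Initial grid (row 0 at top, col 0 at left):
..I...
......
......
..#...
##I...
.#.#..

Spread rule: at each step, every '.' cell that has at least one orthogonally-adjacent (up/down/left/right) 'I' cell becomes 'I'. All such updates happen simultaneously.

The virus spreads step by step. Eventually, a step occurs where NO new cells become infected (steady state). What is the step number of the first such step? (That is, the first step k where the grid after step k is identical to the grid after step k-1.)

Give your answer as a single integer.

Step 0 (initial): 2 infected
Step 1: +5 new -> 7 infected
Step 2: +7 new -> 14 infected
Step 3: +8 new -> 22 infected
Step 4: +6 new -> 28 infected
Step 5: +2 new -> 30 infected
Step 6: +0 new -> 30 infected

Answer: 6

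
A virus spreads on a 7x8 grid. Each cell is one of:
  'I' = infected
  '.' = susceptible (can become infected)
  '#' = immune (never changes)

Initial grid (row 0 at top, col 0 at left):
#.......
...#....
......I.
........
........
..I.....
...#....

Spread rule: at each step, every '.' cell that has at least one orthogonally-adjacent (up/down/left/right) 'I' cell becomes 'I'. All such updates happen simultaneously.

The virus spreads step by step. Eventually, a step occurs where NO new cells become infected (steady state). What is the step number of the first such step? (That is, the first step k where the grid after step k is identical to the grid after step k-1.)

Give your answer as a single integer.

Answer: 7

Derivation:
Step 0 (initial): 2 infected
Step 1: +8 new -> 10 infected
Step 2: +13 new -> 23 infected
Step 3: +16 new -> 39 infected
Step 4: +7 new -> 46 infected
Step 5: +5 new -> 51 infected
Step 6: +2 new -> 53 infected
Step 7: +0 new -> 53 infected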